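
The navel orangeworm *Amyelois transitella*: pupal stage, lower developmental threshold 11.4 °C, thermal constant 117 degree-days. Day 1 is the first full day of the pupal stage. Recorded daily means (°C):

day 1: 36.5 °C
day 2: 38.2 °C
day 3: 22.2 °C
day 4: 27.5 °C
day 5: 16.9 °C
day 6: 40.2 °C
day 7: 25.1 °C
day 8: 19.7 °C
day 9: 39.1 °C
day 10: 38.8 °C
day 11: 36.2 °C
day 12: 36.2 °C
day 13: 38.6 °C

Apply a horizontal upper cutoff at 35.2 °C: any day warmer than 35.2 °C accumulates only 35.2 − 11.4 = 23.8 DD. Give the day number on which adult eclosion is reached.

day 7

Daily DD above 11.4 °C (capped at 23.8): 23.8, 23.8, 10.8, 16.1, 5.5, 23.8, 13.7, 8.3, 23.8, 23.8, 23.8, 23.8, 23.8.
Cumulative: 23.8, 47.6, 58.4, 74.5, 80.0, 103.8, 117.5, 125.8, 149.6, 173.4, 197.2, 221.0, 244.8.
The total first reaches 117 DD on day 7.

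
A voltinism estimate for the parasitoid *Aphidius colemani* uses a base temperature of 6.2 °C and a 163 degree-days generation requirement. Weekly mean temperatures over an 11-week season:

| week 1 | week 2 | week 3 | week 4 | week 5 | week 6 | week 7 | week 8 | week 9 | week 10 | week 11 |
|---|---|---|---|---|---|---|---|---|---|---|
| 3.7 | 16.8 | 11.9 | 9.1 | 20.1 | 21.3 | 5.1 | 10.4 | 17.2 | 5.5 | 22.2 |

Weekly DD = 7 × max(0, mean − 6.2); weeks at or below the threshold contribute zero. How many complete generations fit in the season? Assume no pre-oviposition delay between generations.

3 generations

Weekly DD (7 × max(0, T̄ − 6.2)): 0.0, 74.2, 39.9, 20.3, 97.3, 105.7, 0.0, 29.4, 77.0, 0.0, 112.0.
Season total = 555.8 DD.
Complete generations = ⌊555.8 / 163⌋ = 3.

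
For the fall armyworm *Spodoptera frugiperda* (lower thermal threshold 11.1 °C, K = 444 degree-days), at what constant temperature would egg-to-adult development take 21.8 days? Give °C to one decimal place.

31.5 °C

Required daily accumulation = 444 / 21.8 = 20.367 DD/day.
T = T_base + 20.367 = 11.1 + 20.367 = 31.467 ≈ 31.5 °C.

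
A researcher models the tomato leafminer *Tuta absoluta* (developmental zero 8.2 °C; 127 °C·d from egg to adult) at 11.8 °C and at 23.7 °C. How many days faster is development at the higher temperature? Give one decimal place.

27.1 days

At 11.8 °C: 127 / (11.8 − 8.2) = 127 / 3.6 = 35.278 d.
At 23.7 °C: 127 / (23.7 − 8.2) = 127 / 15.5 = 8.194 d.
Difference = |35.278 − 8.194| = 27.084 ≈ 27.1 days.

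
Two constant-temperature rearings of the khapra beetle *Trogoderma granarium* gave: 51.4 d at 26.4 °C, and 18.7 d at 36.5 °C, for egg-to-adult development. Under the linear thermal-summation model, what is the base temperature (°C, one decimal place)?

20.6 °C

Under the model K = D·(T − T_b), so D₁·(T₁ − T_b) = D₂·(T₂ − T_b).
51.4·(26.4 − T_b) = 18.7·(36.5 − T_b)
T_b = (51.4·26.4 − 18.7·36.5) / (51.4 − 18.7) = 674.41 / 32.7 = 20.624 °C ≈ 20.6 °C.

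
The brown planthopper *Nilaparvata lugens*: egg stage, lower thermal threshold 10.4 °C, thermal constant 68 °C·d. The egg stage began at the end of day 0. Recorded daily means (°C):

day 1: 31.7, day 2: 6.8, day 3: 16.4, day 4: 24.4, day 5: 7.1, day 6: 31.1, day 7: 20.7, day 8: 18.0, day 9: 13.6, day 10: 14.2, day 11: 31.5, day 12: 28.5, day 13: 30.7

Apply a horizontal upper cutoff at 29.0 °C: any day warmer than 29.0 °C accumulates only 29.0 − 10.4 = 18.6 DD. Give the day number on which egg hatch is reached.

Daily DD above 10.4 °C (capped at 18.6): 18.6, 0.0, 6.0, 14.0, 0.0, 18.6, 10.3, 7.6, 3.2, 3.8, 18.6, 18.1, 18.6.
Cumulative: 18.6, 18.6, 24.6, 38.6, 38.6, 57.2, 67.5, 75.1, 78.3, 82.1, 100.7, 118.8, 137.4.
The total first reaches 68 DD on day 8.

day 8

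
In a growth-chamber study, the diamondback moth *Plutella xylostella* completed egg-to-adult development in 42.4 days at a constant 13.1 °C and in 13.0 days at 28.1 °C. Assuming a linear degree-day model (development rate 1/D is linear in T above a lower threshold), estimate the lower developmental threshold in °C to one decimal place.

Equal thermal constants: D₁(T₁ − T_b) = D₂(T₂ − T_b).
42.4·(13.1 − T_b) = 13.0·(28.1 − T_b)
T_b = (42.4·13.1 − 13.0·28.1) / (42.4 − 13.0) = 190.14 / 29.4 = 6.467 °C ≈ 6.5 °C.

6.5 °C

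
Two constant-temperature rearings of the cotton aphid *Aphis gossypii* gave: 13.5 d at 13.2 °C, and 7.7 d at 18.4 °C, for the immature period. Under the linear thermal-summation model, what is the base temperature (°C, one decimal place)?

Linear rate model ⇒ the product D·(T − T_b) is constant across temperatures.
13.5·(13.2 − T_b) = 7.7·(18.4 − T_b)
T_b = (13.5·13.2 − 7.7·18.4) / (13.5 − 7.7) = 36.52 / 5.8 = 6.297 °C ≈ 6.3 °C.

6.3 °C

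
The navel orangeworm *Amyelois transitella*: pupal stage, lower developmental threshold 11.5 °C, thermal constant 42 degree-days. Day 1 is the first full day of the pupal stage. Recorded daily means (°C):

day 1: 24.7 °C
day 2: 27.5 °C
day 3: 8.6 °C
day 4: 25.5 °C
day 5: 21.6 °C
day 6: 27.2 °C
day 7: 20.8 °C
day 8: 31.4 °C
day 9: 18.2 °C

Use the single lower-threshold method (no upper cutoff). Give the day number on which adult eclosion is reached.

day 4

Daily DD above 11.5 °C: 13.2, 16.0, 0.0, 14.0, 10.1, 15.7, 9.3, 19.9, 6.7.
Cumulative: 13.2, 29.2, 29.2, 43.2, 53.3, 69.0, 78.3, 98.2, 104.9.
The total first reaches 42 DD on day 4.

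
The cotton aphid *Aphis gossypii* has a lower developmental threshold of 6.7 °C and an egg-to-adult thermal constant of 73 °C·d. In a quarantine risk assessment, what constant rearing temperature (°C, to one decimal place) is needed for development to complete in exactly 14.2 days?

Required daily accumulation = 73 / 14.2 = 5.141 DD/day.
T = T_base + 5.141 = 6.7 + 5.141 = 11.841 ≈ 11.8 °C.

11.8 °C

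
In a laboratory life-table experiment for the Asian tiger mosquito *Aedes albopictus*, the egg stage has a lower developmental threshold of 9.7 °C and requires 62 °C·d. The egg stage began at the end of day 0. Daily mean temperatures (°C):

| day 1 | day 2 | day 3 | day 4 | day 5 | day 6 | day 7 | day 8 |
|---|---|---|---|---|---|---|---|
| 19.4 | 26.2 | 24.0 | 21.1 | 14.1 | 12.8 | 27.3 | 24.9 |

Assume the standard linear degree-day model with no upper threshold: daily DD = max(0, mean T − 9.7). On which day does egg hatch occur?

Daily DD above 9.7 °C: 9.7, 16.5, 14.3, 11.4, 4.4, 3.1, 17.6, 15.2.
Cumulative: 9.7, 26.2, 40.5, 51.9, 56.3, 59.4, 77.0, 92.2.
The total first reaches 62 DD on day 7.

day 7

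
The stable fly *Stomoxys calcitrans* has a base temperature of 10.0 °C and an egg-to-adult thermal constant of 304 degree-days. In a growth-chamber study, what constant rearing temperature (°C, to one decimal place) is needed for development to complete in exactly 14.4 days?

31.1 °C

Required daily accumulation = 304 / 14.4 = 21.111 DD/day.
T = T_base + 21.111 = 10.0 + 21.111 = 31.111 ≈ 31.1 °C.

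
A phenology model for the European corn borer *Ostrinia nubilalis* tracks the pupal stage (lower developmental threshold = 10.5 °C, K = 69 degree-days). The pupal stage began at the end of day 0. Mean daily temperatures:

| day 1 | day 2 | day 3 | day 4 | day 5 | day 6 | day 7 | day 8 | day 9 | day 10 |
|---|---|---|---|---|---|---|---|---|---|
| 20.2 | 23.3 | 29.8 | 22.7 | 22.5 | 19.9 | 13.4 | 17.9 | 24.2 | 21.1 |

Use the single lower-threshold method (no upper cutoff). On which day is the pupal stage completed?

Daily DD above 10.5 °C: 9.7, 12.8, 19.3, 12.2, 12.0, 9.4, 2.9, 7.4, 13.7, 10.6.
Cumulative: 9.7, 22.5, 41.8, 54.0, 66.0, 75.4, 78.3, 85.7, 99.4, 110.0.
The total first reaches 69 DD on day 6.

day 6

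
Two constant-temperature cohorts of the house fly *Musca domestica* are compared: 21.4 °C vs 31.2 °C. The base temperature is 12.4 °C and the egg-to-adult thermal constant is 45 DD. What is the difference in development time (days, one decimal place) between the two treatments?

At 21.4 °C: 45 / (21.4 − 12.4) = 45 / 9.0 = 5.000 d.
At 31.2 °C: 45 / (31.2 − 12.4) = 45 / 18.8 = 2.394 d.
Difference = |5.000 − 2.394| = 2.606 ≈ 2.6 days.

2.6 days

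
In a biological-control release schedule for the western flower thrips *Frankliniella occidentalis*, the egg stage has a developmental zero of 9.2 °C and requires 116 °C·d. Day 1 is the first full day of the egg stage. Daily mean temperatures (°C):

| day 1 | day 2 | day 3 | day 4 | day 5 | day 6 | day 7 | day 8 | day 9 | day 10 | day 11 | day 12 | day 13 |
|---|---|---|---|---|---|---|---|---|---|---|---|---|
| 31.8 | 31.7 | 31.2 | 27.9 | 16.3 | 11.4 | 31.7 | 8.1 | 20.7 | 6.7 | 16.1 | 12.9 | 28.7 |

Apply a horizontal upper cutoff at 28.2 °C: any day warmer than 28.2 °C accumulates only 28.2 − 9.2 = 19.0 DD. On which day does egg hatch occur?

Daily DD above 9.2 °C (capped at 19.0): 19.0, 19.0, 19.0, 18.7, 7.1, 2.2, 19.0, 0.0, 11.5, 0.0, 6.9, 3.7, 19.0.
Cumulative: 19.0, 38.0, 57.0, 75.7, 82.8, 85.0, 104.0, 104.0, 115.5, 115.5, 122.4, 126.1, 145.1.
The total first reaches 116 DD on day 11.

day 11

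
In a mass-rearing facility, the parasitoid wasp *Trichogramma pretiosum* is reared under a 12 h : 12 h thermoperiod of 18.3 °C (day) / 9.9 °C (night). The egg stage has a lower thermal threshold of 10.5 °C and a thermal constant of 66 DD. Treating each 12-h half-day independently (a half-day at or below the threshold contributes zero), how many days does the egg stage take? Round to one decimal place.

Day half: max(0, 18.3 − 10.5) × 0.5 = 7.8 × 0.5 = 3.90 DD.
Night half: max(0, 9.9 − 10.5) × 0.5 = 0.0 × 0.5 = 0.00 DD.
Per 24 h: 3.90 DD/day.
Duration = 66 / 3.90 = 16.923 ≈ 16.9 days.

16.9 days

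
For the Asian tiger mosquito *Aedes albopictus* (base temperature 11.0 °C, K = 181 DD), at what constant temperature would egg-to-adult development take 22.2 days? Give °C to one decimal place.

Required daily accumulation = 181 / 22.2 = 8.153 DD/day.
T = T_base + 8.153 = 11.0 + 8.153 = 19.153 ≈ 19.2 °C.

19.2 °C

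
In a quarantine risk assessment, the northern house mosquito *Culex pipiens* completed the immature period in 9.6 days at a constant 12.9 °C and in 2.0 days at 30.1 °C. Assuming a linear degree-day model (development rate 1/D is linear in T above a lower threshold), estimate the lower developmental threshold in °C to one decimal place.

8.4 °C

Equal thermal constants: D₁(T₁ − T_b) = D₂(T₂ − T_b).
9.6·(12.9 − T_b) = 2.0·(30.1 − T_b)
T_b = (9.6·12.9 − 2.0·30.1) / (9.6 − 2.0) = 63.64 / 7.6 = 8.374 °C ≈ 8.4 °C.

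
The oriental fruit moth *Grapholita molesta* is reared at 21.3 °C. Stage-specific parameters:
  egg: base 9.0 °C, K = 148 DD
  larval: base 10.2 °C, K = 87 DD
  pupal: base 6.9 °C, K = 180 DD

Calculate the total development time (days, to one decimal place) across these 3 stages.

32.4 days

egg: 148 / (21.3 − 9.0) = 148 / 12.3 = 12.033 d.
larval: 87 / (21.3 − 10.2) = 87 / 11.1 = 7.838 d.
pupal: 180 / (21.3 − 6.9) = 180 / 14.4 = 12.500 d.
Sum = 32.370 ≈ 32.4 days.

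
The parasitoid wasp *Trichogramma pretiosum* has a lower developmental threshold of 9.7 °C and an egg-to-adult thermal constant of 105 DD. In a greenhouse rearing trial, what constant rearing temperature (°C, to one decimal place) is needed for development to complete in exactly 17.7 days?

15.6 °C

Required daily accumulation = 105 / 17.7 = 5.932 DD/day.
T = T_base + 5.932 = 9.7 + 5.932 = 15.632 ≈ 15.6 °C.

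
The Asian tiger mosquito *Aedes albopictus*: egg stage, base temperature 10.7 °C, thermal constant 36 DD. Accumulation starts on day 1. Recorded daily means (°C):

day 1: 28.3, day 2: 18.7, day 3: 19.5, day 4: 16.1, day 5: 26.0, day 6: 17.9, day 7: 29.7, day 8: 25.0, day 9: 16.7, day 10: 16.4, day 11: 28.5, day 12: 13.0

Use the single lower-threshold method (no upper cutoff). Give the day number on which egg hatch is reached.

Daily DD above 10.7 °C: 17.6, 8.0, 8.8, 5.4, 15.3, 7.2, 19.0, 14.3, 6.0, 5.7, 17.8, 2.3.
Cumulative: 17.6, 25.6, 34.4, 39.8, 55.1, 62.3, 81.3, 95.6, 101.6, 107.3, 125.1, 127.4.
The total first reaches 36 DD on day 4.

day 4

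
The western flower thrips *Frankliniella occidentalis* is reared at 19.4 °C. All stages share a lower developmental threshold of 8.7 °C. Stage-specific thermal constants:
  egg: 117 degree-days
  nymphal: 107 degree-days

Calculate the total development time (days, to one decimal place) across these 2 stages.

Daily accumulation at 19.4 °C = 19.4 − 8.7 = 10.7 DD/day.
Total K = 117 + 107 = 224 DD.
Total duration = 224 / 10.7 = 20.935 ≈ 20.9 days.

20.9 days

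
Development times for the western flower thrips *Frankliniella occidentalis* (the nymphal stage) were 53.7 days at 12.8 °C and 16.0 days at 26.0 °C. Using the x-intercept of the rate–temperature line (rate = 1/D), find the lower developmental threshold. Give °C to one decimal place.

7.2 °C

Linear rate model ⇒ the product D·(T − T_b) is constant across temperatures.
53.7·(12.8 − T_b) = 16.0·(26.0 − T_b)
T_b = (53.7·12.8 − 16.0·26.0) / (53.7 − 16.0) = 271.36 / 37.7 = 7.198 °C ≈ 7.2 °C.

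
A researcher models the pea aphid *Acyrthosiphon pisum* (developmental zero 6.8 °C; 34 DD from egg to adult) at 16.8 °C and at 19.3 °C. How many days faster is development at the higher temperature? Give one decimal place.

0.7 days

At 16.8 °C: 34 / (16.8 − 6.8) = 34 / 10.0 = 3.400 d.
At 19.3 °C: 34 / (19.3 − 6.8) = 34 / 12.5 = 2.720 d.
Difference = |3.400 − 2.720| = 0.680 ≈ 0.7 days.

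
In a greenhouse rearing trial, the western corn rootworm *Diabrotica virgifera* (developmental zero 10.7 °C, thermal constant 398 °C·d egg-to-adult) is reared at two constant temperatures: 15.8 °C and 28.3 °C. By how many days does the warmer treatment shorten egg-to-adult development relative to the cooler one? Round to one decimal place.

55.4 days

At 15.8 °C: 398 / (15.8 − 10.7) = 398 / 5.1 = 78.039 d.
At 28.3 °C: 398 / (28.3 − 10.7) = 398 / 17.6 = 22.614 d.
Difference = |78.039 − 22.614| = 55.426 ≈ 55.4 days.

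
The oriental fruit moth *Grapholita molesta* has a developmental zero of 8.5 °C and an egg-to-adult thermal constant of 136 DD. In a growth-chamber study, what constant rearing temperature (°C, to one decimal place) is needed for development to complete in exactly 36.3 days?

12.2 °C

Required daily accumulation = 136 / 36.3 = 3.747 DD/day.
T = T_base + 3.747 = 8.5 + 3.747 = 12.247 ≈ 12.2 °C.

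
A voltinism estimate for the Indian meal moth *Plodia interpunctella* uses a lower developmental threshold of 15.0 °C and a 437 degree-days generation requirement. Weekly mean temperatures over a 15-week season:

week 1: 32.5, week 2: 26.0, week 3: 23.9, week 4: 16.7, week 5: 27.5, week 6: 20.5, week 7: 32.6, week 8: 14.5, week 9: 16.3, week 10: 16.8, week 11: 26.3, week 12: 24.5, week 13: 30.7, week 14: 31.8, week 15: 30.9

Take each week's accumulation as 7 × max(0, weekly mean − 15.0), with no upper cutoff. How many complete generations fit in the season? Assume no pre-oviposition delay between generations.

2 generations

Weekly DD (7 × max(0, T̄ − 15.0)): 122.5, 77.0, 62.3, 11.9, 87.5, 38.5, 123.2, 0.0, 9.1, 12.6, 79.1, 66.5, 109.9, 117.6, 111.3.
Season total = 1029.0 DD.
Complete generations = ⌊1029.0 / 437⌋ = 2.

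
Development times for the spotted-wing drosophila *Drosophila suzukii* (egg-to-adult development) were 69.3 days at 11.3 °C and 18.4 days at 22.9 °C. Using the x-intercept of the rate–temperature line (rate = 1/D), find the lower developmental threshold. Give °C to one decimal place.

Linear rate model ⇒ the product D·(T − T_b) is constant across temperatures.
69.3·(11.3 − T_b) = 18.4·(22.9 − T_b)
T_b = (69.3·11.3 − 18.4·22.9) / (69.3 − 18.4) = 361.73 / 50.9 = 7.107 °C ≈ 7.1 °C.

7.1 °C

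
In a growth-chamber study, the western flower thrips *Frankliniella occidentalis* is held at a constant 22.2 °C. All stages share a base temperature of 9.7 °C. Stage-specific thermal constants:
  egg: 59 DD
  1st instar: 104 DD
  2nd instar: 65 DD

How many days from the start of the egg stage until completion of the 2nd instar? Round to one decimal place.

18.2 days

Daily accumulation at 22.2 °C = 22.2 − 9.7 = 12.5 DD/day.
Total K = 59 + 104 + 65 = 228 DD.
Total duration = 228 / 12.5 = 18.240 ≈ 18.2 days.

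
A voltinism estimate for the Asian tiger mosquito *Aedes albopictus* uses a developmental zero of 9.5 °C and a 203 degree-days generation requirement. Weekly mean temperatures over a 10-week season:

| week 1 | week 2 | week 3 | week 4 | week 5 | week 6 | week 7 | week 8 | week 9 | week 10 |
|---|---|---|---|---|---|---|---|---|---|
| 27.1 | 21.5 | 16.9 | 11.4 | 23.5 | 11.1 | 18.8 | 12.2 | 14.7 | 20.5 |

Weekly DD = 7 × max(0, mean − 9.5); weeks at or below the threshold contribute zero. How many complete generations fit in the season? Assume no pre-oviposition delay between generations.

Weekly DD (7 × max(0, T̄ − 9.5)): 123.2, 84.0, 51.8, 13.3, 98.0, 11.2, 65.1, 18.9, 36.4, 77.0.
Season total = 578.9 DD.
Complete generations = ⌊578.9 / 203⌋ = 2.

2 generations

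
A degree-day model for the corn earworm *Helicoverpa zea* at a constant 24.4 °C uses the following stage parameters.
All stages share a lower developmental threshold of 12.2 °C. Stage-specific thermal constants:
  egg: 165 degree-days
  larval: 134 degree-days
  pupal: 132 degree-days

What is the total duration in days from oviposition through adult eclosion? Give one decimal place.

Daily accumulation at 24.4 °C = 24.4 − 12.2 = 12.2 DD/day.
Total K = 165 + 134 + 132 = 431 DD.
Total duration = 431 / 12.2 = 35.328 ≈ 35.3 days.

35.3 days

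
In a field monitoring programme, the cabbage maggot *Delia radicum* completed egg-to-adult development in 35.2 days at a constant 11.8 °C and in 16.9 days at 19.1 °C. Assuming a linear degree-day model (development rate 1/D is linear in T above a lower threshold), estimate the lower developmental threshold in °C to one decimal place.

Equal thermal constants: D₁(T₁ − T_b) = D₂(T₂ − T_b).
35.2·(11.8 − T_b) = 16.9·(19.1 − T_b)
T_b = (35.2·11.8 − 16.9·19.1) / (35.2 − 16.9) = 92.57 / 18.3 = 5.058 °C ≈ 5.1 °C.

5.1 °C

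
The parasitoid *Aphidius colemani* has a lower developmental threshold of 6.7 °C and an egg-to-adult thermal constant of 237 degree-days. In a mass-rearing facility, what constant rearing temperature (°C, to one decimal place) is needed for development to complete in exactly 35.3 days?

13.4 °C

Required daily accumulation = 237 / 35.3 = 6.714 DD/day.
T = T_base + 6.714 = 6.7 + 6.714 = 13.414 ≈ 13.4 °C.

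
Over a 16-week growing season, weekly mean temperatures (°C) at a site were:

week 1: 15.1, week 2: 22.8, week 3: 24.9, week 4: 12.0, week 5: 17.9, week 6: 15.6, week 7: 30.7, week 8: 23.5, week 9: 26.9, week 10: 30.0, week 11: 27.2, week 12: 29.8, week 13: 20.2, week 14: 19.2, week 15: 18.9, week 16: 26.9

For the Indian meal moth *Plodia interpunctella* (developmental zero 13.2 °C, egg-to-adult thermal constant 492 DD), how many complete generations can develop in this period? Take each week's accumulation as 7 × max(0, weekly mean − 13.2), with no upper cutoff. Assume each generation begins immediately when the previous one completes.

Weekly DD (7 × max(0, T̄ − 13.2)): 13.3, 67.2, 81.9, 0.0, 32.9, 16.8, 122.5, 72.1, 95.9, 117.6, 98.0, 116.2, 49.0, 42.0, 39.9, 95.9.
Season total = 1061.2 DD.
Complete generations = ⌊1061.2 / 492⌋ = 2.

2 generations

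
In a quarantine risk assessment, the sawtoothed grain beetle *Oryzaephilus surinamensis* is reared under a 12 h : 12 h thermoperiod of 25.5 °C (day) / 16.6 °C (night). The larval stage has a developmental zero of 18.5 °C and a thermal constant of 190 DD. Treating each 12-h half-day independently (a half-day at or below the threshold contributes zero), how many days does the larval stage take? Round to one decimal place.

54.3 days

Day half: max(0, 25.5 − 18.5) × 0.5 = 7.0 × 0.5 = 3.50 DD.
Night half: max(0, 16.6 − 18.5) × 0.5 = 0.0 × 0.5 = 0.00 DD.
Per 24 h: 3.50 DD/day.
Duration = 190 / 3.50 = 54.286 ≈ 54.3 days.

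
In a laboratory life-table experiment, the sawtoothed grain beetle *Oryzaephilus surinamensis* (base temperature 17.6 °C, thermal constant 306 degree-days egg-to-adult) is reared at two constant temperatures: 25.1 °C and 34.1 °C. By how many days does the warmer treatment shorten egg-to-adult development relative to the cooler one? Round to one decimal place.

22.3 days

At 25.1 °C: 306 / (25.1 − 17.6) = 306 / 7.5 = 40.800 d.
At 34.1 °C: 306 / (34.1 − 17.6) = 306 / 16.5 = 18.545 d.
Difference = |40.800 − 18.545| = 22.255 ≈ 22.3 days.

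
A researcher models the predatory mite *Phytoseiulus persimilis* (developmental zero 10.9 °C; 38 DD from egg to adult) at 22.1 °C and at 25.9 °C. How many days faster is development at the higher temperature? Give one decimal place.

0.9 days

At 22.1 °C: 38 / (22.1 − 10.9) = 38 / 11.2 = 3.393 d.
At 25.9 °C: 38 / (25.9 − 10.9) = 38 / 15.0 = 2.533 d.
Difference = |3.393 − 2.533| = 0.860 ≈ 0.9 days.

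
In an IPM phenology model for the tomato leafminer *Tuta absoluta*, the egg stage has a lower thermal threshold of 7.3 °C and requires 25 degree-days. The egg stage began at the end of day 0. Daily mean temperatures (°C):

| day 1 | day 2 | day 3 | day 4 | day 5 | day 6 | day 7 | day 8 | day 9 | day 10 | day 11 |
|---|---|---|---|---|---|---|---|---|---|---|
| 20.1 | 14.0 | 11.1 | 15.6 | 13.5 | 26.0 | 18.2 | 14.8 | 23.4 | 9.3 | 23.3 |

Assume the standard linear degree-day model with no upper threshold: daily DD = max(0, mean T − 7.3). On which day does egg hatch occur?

Daily DD above 7.3 °C: 12.8, 6.7, 3.8, 8.3, 6.2, 18.7, 10.9, 7.5, 16.1, 2.0, 16.0.
Cumulative: 12.8, 19.5, 23.3, 31.6, 37.8, 56.5, 67.4, 74.9, 91.0, 93.0, 109.0.
The total first reaches 25 DD on day 4.

day 4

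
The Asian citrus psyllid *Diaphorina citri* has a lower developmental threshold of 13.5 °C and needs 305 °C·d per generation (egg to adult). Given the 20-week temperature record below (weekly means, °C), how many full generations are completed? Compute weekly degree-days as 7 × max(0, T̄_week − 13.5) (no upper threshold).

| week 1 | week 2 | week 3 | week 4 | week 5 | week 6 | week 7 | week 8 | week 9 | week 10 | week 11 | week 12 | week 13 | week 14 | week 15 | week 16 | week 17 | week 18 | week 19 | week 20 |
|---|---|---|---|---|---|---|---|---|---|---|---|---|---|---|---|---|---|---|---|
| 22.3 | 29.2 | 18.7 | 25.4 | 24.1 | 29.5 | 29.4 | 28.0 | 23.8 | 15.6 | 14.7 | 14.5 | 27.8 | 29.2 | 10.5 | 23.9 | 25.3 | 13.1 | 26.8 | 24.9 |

4 generations

Weekly DD (7 × max(0, T̄ − 13.5)): 61.6, 109.9, 36.4, 83.3, 74.2, 112.0, 111.3, 101.5, 72.1, 14.7, 8.4, 7.0, 100.1, 109.9, 0.0, 72.8, 82.6, 0.0, 93.1, 79.8.
Season total = 1330.7 DD.
Complete generations = ⌊1330.7 / 305⌋ = 4.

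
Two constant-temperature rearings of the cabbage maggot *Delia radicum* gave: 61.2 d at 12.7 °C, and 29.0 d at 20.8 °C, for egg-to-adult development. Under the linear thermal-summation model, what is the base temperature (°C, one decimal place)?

Equal thermal constants: D₁(T₁ − T_b) = D₂(T₂ − T_b).
61.2·(12.7 − T_b) = 29.0·(20.8 − T_b)
T_b = (61.2·12.7 − 29.0·20.8) / (61.2 − 29.0) = 174.04 / 32.2 = 5.405 °C ≈ 5.4 °C.

5.4 °C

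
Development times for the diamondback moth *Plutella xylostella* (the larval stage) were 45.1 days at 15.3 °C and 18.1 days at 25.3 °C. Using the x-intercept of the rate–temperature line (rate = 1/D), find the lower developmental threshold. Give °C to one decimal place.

8.6 °C

Equal thermal constants: D₁(T₁ − T_b) = D₂(T₂ − T_b).
45.1·(15.3 − T_b) = 18.1·(25.3 − T_b)
T_b = (45.1·15.3 − 18.1·25.3) / (45.1 − 18.1) = 232.10 / 27.0 = 8.596 °C ≈ 8.6 °C.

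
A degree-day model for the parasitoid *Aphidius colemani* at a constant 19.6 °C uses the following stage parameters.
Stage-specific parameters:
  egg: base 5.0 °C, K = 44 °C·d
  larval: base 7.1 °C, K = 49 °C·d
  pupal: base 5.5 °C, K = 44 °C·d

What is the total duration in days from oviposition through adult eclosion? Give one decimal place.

egg: 44 / (19.6 − 5.0) = 44 / 14.6 = 3.014 d.
larval: 49 / (19.6 − 7.1) = 49 / 12.5 = 3.920 d.
pupal: 44 / (19.6 − 5.5) = 44 / 14.1 = 3.121 d.
Sum = 10.054 ≈ 10.1 days.

10.1 days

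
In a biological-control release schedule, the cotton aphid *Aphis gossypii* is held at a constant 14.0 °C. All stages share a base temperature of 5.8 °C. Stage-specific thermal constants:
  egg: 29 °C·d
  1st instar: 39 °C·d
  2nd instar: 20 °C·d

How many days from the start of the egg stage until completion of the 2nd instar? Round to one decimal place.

10.7 days

Daily accumulation at 14.0 °C = 14.0 − 5.8 = 8.2 DD/day.
Total K = 29 + 39 + 20 = 88 DD.
Total duration = 88 / 8.2 = 10.732 ≈ 10.7 days.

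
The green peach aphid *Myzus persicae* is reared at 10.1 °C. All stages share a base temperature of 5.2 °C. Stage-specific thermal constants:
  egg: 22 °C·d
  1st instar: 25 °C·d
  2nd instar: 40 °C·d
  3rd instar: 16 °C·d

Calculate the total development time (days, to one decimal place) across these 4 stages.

Daily accumulation at 10.1 °C = 10.1 − 5.2 = 4.9 DD/day.
Total K = 22 + 25 + 40 + 16 = 103 DD.
Total duration = 103 / 4.9 = 21.020 ≈ 21.0 days.

21.0 days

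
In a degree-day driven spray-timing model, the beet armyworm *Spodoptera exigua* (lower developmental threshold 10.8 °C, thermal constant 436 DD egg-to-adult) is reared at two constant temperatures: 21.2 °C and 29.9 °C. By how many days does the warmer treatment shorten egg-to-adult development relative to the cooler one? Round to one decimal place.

At 21.2 °C: 436 / (21.2 − 10.8) = 436 / 10.4 = 41.923 d.
At 29.9 °C: 436 / (29.9 − 10.8) = 436 / 19.1 = 22.827 d.
Difference = |41.923 − 22.827| = 19.096 ≈ 19.1 days.

19.1 days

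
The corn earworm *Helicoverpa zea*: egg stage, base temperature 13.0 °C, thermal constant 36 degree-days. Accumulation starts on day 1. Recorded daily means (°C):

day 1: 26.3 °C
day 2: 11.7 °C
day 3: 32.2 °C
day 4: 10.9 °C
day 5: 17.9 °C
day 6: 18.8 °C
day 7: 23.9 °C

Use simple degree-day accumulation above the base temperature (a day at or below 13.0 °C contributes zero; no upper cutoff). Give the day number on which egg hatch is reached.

day 5

Daily DD above 13.0 °C: 13.3, 0.0, 19.2, 0.0, 4.9, 5.8, 10.9.
Cumulative: 13.3, 13.3, 32.5, 32.5, 37.4, 43.2, 54.1.
The total first reaches 36 DD on day 5.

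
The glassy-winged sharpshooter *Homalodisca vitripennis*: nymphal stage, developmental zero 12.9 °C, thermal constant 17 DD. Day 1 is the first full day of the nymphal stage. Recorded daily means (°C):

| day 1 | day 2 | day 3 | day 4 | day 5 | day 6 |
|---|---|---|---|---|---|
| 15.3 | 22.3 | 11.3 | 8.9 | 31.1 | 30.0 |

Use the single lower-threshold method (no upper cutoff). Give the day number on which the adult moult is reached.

Daily DD above 12.9 °C: 2.4, 9.4, 0.0, 0.0, 18.2, 17.1.
Cumulative: 2.4, 11.8, 11.8, 11.8, 30.0, 47.1.
The total first reaches 17 DD on day 5.

day 5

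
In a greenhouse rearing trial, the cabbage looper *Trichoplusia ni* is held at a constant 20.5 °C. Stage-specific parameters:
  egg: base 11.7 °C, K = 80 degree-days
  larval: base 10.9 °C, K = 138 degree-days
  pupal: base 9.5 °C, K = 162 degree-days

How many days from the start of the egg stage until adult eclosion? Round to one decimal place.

egg: 80 / (20.5 − 11.7) = 80 / 8.8 = 9.091 d.
larval: 138 / (20.5 − 10.9) = 138 / 9.6 = 14.375 d.
pupal: 162 / (20.5 − 9.5) = 162 / 11.0 = 14.727 d.
Sum = 38.193 ≈ 38.2 days.

38.2 days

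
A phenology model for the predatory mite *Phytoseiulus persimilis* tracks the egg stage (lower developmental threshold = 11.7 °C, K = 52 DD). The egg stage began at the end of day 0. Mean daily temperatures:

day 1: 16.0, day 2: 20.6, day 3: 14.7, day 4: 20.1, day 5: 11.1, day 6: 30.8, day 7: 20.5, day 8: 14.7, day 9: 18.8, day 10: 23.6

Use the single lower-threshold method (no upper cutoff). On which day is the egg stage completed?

Daily DD above 11.7 °C: 4.3, 8.9, 3.0, 8.4, 0.0, 19.1, 8.8, 3.0, 7.1, 11.9.
Cumulative: 4.3, 13.2, 16.2, 24.6, 24.6, 43.7, 52.5, 55.5, 62.6, 74.5.
The total first reaches 52 DD on day 7.

day 7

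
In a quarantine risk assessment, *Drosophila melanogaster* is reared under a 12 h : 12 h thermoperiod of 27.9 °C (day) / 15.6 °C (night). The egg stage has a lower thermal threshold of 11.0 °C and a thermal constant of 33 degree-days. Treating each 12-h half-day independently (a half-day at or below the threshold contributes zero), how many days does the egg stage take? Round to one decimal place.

Day half: max(0, 27.9 − 11.0) × 0.5 = 16.9 × 0.5 = 8.45 DD.
Night half: max(0, 15.6 − 11.0) × 0.5 = 4.6 × 0.5 = 2.30 DD.
Per 24 h: 10.75 DD/day.
Duration = 33 / 10.75 = 3.070 ≈ 3.1 days.

3.1 days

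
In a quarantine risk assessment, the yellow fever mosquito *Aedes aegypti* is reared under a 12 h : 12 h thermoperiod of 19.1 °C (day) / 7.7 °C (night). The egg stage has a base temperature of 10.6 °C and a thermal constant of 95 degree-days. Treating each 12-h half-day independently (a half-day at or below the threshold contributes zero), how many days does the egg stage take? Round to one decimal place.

Day half: max(0, 19.1 − 10.6) × 0.5 = 8.5 × 0.5 = 4.25 DD.
Night half: max(0, 7.7 − 10.6) × 0.5 = 0.0 × 0.5 = 0.00 DD.
Per 24 h: 4.25 DD/day.
Duration = 95 / 4.25 = 22.353 ≈ 22.4 days.

22.4 days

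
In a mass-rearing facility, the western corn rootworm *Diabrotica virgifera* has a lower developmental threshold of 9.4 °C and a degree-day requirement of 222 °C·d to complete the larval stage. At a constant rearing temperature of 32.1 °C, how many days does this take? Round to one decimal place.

9.8 days

Daily accumulation = 32.1 − 9.4 = 22.7 DD/day.
Duration = 222 / 22.7 = 9.780 ≈ 9.8 days.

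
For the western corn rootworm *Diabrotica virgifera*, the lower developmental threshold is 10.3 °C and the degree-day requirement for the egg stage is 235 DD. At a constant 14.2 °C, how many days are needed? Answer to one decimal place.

60.3 days

Daily accumulation = 14.2 − 10.3 = 3.9 DD/day.
Duration = 235 / 3.9 = 60.256 ≈ 60.3 days.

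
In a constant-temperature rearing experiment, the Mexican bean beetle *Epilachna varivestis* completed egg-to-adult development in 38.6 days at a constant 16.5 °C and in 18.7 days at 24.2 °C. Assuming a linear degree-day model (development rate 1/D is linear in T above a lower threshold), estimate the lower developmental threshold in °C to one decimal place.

Equal thermal constants: D₁(T₁ − T_b) = D₂(T₂ − T_b).
38.6·(16.5 − T_b) = 18.7·(24.2 − T_b)
T_b = (38.6·16.5 − 18.7·24.2) / (38.6 − 18.7) = 184.36 / 19.9 = 9.264 °C ≈ 9.3 °C.

9.3 °C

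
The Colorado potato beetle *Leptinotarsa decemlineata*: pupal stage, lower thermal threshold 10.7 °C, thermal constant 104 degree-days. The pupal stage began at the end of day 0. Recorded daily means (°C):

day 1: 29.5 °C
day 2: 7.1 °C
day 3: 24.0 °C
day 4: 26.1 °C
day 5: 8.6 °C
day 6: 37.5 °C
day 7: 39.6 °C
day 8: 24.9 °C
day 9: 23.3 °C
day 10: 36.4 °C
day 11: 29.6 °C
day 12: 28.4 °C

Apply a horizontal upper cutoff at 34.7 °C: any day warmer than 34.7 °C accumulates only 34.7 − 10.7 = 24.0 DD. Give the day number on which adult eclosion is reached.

Daily DD above 10.7 °C (capped at 24.0): 18.8, 0.0, 13.3, 15.4, 0.0, 24.0, 24.0, 14.2, 12.6, 24.0, 18.9, 17.7.
Cumulative: 18.8, 18.8, 32.1, 47.5, 47.5, 71.5, 95.5, 109.7, 122.3, 146.3, 165.2, 182.9.
The total first reaches 104 DD on day 8.

day 8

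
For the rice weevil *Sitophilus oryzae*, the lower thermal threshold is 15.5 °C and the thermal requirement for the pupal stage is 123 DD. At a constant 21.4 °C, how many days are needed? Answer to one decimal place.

Daily accumulation = 21.4 − 15.5 = 5.9 DD/day.
Duration = 123 / 5.9 = 20.847 ≈ 20.8 days.

20.8 days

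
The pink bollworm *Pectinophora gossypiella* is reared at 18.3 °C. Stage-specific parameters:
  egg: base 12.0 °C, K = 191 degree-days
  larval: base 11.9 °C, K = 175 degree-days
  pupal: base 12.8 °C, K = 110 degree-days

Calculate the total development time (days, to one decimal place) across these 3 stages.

77.7 days

egg: 191 / (18.3 − 12.0) = 191 / 6.3 = 30.317 d.
larval: 175 / (18.3 − 11.9) = 175 / 6.4 = 27.344 d.
pupal: 110 / (18.3 − 12.8) = 110 / 5.5 = 20.000 d.
Sum = 77.661 ≈ 77.7 days.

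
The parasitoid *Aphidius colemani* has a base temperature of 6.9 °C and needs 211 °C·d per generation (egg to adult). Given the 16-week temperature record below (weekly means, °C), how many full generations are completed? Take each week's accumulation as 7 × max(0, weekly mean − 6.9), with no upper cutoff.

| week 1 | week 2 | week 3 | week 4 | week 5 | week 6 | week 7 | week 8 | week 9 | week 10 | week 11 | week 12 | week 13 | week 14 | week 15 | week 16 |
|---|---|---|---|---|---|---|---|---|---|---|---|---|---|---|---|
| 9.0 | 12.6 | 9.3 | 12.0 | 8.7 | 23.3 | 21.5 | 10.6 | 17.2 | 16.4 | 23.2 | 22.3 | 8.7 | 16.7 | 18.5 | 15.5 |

4 generations

Weekly DD (7 × max(0, T̄ − 6.9)): 14.7, 39.9, 16.8, 35.7, 12.6, 114.8, 102.2, 25.9, 72.1, 66.5, 114.1, 107.8, 12.6, 68.6, 81.2, 60.2.
Season total = 945.7 DD.
Complete generations = ⌊945.7 / 211⌋ = 4.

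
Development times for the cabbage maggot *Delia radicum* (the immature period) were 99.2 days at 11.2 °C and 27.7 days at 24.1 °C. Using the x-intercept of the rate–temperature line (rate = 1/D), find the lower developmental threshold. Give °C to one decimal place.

Linear rate model ⇒ the product D·(T − T_b) is constant across temperatures.
99.2·(11.2 − T_b) = 27.7·(24.1 − T_b)
T_b = (99.2·11.2 − 27.7·24.1) / (99.2 − 27.7) = 443.47 / 71.5 = 6.202 °C ≈ 6.2 °C.

6.2 °C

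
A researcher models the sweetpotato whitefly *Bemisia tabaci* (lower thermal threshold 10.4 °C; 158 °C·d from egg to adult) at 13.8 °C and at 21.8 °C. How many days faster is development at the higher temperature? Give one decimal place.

32.6 days

At 13.8 °C: 158 / (13.8 − 10.4) = 158 / 3.4 = 46.471 d.
At 21.8 °C: 158 / (21.8 − 10.4) = 158 / 11.4 = 13.860 d.
Difference = |46.471 − 13.860| = 32.611 ≈ 32.6 days.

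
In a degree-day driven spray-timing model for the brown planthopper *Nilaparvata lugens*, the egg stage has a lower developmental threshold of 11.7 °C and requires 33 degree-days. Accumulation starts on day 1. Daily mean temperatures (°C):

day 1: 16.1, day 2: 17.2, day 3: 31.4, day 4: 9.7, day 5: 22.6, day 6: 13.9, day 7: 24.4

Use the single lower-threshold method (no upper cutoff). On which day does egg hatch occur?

day 5

Daily DD above 11.7 °C: 4.4, 5.5, 19.7, 0.0, 10.9, 2.2, 12.7.
Cumulative: 4.4, 9.9, 29.6, 29.6, 40.5, 42.7, 55.4.
The total first reaches 33 DD on day 5.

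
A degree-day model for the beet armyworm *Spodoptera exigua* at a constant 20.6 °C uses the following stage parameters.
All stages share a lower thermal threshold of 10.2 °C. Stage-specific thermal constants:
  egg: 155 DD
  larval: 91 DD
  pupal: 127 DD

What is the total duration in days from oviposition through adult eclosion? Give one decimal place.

35.9 days

Daily accumulation at 20.6 °C = 20.6 − 10.2 = 10.4 DD/day.
Total K = 155 + 91 + 127 = 373 DD.
Total duration = 373 / 10.4 = 35.865 ≈ 35.9 days.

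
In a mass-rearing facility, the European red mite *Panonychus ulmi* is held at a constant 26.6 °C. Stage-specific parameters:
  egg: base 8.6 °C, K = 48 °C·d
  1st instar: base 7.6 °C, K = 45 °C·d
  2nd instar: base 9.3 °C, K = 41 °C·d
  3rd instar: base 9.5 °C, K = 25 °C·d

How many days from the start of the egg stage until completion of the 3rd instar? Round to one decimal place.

8.9 days

egg: 48 / (26.6 − 8.6) = 48 / 18.0 = 2.667 d.
1st instar: 45 / (26.6 − 7.6) = 45 / 19.0 = 2.368 d.
2nd instar: 41 / (26.6 − 9.3) = 41 / 17.3 = 2.370 d.
3rd instar: 25 / (26.6 − 9.5) = 25 / 17.1 = 1.462 d.
Sum = 8.867 ≈ 8.9 days.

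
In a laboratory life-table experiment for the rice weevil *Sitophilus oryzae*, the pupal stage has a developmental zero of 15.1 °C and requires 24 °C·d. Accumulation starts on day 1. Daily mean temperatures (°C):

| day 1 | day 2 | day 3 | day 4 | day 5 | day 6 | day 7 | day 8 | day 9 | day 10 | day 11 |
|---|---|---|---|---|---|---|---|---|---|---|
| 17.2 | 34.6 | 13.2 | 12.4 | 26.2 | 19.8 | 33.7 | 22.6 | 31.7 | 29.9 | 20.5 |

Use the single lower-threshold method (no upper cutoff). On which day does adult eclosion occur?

day 5

Daily DD above 15.1 °C: 2.1, 19.5, 0.0, 0.0, 11.1, 4.7, 18.6, 7.5, 16.6, 14.8, 5.4.
Cumulative: 2.1, 21.6, 21.6, 21.6, 32.7, 37.4, 56.0, 63.5, 80.1, 94.9, 100.3.
The total first reaches 24 DD on day 5.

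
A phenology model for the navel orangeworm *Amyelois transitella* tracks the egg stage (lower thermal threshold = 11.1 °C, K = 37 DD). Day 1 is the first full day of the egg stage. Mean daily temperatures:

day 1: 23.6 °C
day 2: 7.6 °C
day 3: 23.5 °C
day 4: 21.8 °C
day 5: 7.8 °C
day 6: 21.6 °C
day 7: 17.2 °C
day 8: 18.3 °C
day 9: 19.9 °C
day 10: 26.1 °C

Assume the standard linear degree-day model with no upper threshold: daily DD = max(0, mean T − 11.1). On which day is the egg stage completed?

day 6

Daily DD above 11.1 °C: 12.5, 0.0, 12.4, 10.7, 0.0, 10.5, 6.1, 7.2, 8.8, 15.0.
Cumulative: 12.5, 12.5, 24.9, 35.6, 35.6, 46.1, 52.2, 59.4, 68.2, 83.2.
The total first reaches 37 DD on day 6.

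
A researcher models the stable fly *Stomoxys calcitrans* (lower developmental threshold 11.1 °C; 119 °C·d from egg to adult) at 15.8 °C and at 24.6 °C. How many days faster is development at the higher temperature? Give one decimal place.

16.5 days

At 15.8 °C: 119 / (15.8 − 11.1) = 119 / 4.7 = 25.319 d.
At 24.6 °C: 119 / (24.6 − 11.1) = 119 / 13.5 = 8.815 d.
Difference = |25.319 − 8.815| = 16.504 ≈ 16.5 days.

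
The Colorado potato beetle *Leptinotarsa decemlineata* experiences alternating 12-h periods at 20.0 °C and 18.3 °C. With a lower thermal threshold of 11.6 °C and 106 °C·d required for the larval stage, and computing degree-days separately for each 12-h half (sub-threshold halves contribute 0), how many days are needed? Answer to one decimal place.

14.0 days

Day half: max(0, 20.0 − 11.6) × 0.5 = 8.4 × 0.5 = 4.20 DD.
Night half: max(0, 18.3 − 11.6) × 0.5 = 6.7 × 0.5 = 3.35 DD.
Per 24 h: 7.55 DD/day.
Duration = 106 / 7.55 = 14.040 ≈ 14.0 days.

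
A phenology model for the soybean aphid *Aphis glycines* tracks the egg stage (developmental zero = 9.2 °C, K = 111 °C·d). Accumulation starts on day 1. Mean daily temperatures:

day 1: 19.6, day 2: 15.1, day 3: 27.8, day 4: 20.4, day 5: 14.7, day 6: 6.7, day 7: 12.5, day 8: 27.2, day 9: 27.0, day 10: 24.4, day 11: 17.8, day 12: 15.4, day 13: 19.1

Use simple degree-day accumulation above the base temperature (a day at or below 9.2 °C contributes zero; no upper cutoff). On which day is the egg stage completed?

Daily DD above 9.2 °C: 10.4, 5.9, 18.6, 11.2, 5.5, 0.0, 3.3, 18.0, 17.8, 15.2, 8.6, 6.2, 9.9.
Cumulative: 10.4, 16.3, 34.9, 46.1, 51.6, 51.6, 54.9, 72.9, 90.7, 105.9, 114.5, 120.7, 130.6.
The total first reaches 111 DD on day 11.

day 11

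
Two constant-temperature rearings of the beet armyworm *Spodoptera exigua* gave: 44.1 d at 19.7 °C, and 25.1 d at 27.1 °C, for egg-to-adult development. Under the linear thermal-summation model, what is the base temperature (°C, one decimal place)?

9.9 °C

Linear rate model ⇒ the product D·(T − T_b) is constant across temperatures.
44.1·(19.7 − T_b) = 25.1·(27.1 − T_b)
T_b = (44.1·19.7 − 25.1·27.1) / (44.1 − 25.1) = 188.56 / 19.0 = 9.924 °C ≈ 9.9 °C.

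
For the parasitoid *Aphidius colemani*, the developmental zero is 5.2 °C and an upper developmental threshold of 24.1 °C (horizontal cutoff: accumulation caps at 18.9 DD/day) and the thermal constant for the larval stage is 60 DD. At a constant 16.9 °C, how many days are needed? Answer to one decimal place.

Daily accumulation = 16.9 − 5.2 = 11.7 DD/day.
Duration = 60 / 11.7 = 5.128 ≈ 5.1 days.

5.1 days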